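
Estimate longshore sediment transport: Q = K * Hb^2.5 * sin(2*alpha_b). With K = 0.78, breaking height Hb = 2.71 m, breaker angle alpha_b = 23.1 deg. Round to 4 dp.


Q = K * Hb^2.5 * sin(2 * alpha_b)
Hb^2.5 = 2.71^2.5 = 12.089914
sin(2 * 23.1) = sin(46.2) = 0.721760
Q = 0.78 * 12.089914 * 0.721760
Q = 6.8063 m^3/s

6.8063


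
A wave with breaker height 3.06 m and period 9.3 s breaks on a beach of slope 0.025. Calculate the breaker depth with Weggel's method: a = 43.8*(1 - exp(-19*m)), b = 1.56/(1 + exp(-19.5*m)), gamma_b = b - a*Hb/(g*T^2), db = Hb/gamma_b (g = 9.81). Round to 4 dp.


a = 43.8 * (1 - exp(-19 * m))
exp(-19 * 0.025) = exp(-0.4750) = 0.621885
a = 43.8 * (1 - 0.621885) = 16.561435
b = 1.56 / (1 + exp(-19.5 * m))
exp(-19.5 * 0.025) = exp(-0.4875) = 0.614160
b = 1.56 / (1 + 0.614160) = 0.966447
Hb / (g * T^2) = 3.06 / (9.81 * 9.3^2) = 3.06 / 848.4669 = 0.00360650
gamma_b = b - a * Hb/(g*T^2) = 0.966447 - 16.561435 * 0.00360650 = 0.906718
db = Hb / gamma_b = 3.06 / 0.906718
db = 3.3748 m

3.3748


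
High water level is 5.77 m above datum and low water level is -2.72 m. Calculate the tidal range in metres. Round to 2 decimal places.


Tidal range = High water - Low water
Tidal range = 5.77 - (-2.72)
Tidal range = 8.49 m

8.49


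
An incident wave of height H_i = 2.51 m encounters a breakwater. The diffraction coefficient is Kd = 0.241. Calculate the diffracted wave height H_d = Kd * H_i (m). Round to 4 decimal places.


H_d = Kd * H_i
H_d = 0.241 * 2.51
H_d = 0.6049 m

0.6049


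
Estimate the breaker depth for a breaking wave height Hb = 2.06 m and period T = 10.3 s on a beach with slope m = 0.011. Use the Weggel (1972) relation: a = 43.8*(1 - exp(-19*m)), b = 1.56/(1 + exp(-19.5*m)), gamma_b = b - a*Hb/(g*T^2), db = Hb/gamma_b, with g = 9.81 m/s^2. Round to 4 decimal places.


a = 43.8 * (1 - exp(-19 * m))
exp(-19 * 0.011) = exp(-0.2090) = 0.811395
a = 43.8 * (1 - 0.811395) = 8.260889
b = 1.56 / (1 + exp(-19.5 * m))
exp(-19.5 * 0.011) = exp(-0.2145) = 0.806945
b = 1.56 / (1 + 0.806945) = 0.863336
Hb / (g * T^2) = 2.06 / (9.81 * 10.3^2) = 2.06 / 1040.7429 = 0.00197936
gamma_b = b - a * Hb/(g*T^2) = 0.863336 - 8.260889 * 0.00197936 = 0.846984
db = Hb / gamma_b = 2.06 / 0.846984
db = 2.4322 m

2.4322


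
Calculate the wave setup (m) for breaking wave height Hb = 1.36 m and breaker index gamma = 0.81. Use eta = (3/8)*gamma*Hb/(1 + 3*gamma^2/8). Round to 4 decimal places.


eta = (3/8) * gamma * Hb / (1 + 3*gamma^2/8)
Numerator = (3/8) * 0.81 * 1.36 = 0.413100
Denominator = 1 + 3*0.81^2/8 = 1 + 0.246038 = 1.246038
eta = 0.413100 / 1.246038
eta = 0.3315 m

0.3315


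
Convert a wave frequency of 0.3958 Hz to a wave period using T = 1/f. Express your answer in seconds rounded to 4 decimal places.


T = 1 / f
T = 1 / 0.3958
T = 2.5265 s

2.5265


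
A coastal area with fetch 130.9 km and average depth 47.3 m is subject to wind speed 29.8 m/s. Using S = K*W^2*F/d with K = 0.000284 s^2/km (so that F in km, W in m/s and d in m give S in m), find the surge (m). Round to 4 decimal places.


S = K * W^2 * F / d
W^2 = 29.8^2 = 888.04
S = 0.000284 * 888.04 * 130.9 / 47.3
Numerator = 0.000284 * 888.04 * 130.9 = 33.013420
S = 33.013420 / 47.3 = 0.6980 m

0.6980


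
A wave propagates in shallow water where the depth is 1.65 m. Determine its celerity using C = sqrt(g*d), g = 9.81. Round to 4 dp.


Using the shallow-water approximation:
C = sqrt(g * d) = sqrt(9.81 * 1.65)
C = sqrt(16.1865)
C = 4.0232 m/s

4.0232


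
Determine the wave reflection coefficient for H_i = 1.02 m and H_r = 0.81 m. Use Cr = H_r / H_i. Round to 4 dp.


Cr = H_r / H_i
Cr = 0.81 / 1.02
Cr = 0.7941

0.7941


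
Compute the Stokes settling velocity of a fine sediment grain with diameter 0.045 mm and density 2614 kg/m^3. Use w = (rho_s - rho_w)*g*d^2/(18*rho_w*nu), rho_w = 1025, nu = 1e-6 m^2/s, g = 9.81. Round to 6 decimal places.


w = (rho_s - rho_w) * g * d^2 / (18 * rho_w * nu)
d = 0.045 mm = 0.000045 m
rho_s - rho_w = 2614 - 1025 = 1589
Numerator = 1589 * 9.81 * (0.000045)^2 = 0.000031565882
Denominator = 18 * 1025 * 1e-6 = 0.018450
w = 0.001711 m/s

0.001711


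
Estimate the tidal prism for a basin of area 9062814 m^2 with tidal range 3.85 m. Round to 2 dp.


Tidal prism = Area * Tidal range
P = 9062814 * 3.85
P = 34891833.90 m^3

34891833.90


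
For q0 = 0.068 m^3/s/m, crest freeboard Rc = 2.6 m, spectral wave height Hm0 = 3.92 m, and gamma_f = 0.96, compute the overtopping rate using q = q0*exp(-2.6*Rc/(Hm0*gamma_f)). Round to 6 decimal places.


q = q0 * exp(-2.6 * Rc / (Hm0 * gamma_f))
Exponent = -2.6 * 2.6 / (3.92 * 0.96)
= -2.6 * 2.6 / 3.7632
= -1.796344
exp(-1.796344) = 0.165904
q = 0.068 * 0.165904
q = 0.011281 m^3/s/m

0.011281


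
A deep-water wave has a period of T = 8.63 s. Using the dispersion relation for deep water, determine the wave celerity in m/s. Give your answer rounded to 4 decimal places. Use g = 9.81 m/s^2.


We use the deep-water celerity formula:
C = g * T / (2 * pi)
C = 9.81 * 8.63 / (2 * 3.14159...)
C = 84.660300 / 6.283185
C = 13.4741 m/s

13.4741


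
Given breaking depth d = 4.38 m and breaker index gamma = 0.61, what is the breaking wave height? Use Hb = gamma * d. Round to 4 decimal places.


Hb = gamma * d
Hb = 0.61 * 4.38
Hb = 2.6718 m

2.6718


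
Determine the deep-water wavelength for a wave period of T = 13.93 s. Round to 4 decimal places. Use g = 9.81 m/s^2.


L0 = g * T^2 / (2 * pi)
L0 = 9.81 * 13.93^2 / (2 * pi)
L0 = 9.81 * 194.0449 / 6.28319
L0 = 1903.5805 / 6.28319
L0 = 302.9642 m

302.9642


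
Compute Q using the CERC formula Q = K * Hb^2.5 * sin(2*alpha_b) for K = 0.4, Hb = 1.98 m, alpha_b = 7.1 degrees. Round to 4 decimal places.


Q = K * Hb^2.5 * sin(2 * alpha_b)
Hb^2.5 = 1.98^2.5 = 5.516492
sin(2 * 7.1) = sin(14.2) = 0.245307
Q = 0.4 * 5.516492 * 0.245307
Q = 0.5413 m^3/s

0.5413


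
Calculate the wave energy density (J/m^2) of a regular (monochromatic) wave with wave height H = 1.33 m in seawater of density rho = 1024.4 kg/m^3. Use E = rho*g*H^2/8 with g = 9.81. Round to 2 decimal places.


E = (1/8) * rho * g * H^2
E = (1/8) * 1024.4 * 9.81 * 1.33^2
E = 0.125 * 1024.4 * 9.81 * 1.7689
E = 2222.04 J/m^2

2222.04


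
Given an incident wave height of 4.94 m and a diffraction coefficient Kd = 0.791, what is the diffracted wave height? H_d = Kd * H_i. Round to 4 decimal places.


H_d = Kd * H_i
H_d = 0.791 * 4.94
H_d = 3.9075 m

3.9075


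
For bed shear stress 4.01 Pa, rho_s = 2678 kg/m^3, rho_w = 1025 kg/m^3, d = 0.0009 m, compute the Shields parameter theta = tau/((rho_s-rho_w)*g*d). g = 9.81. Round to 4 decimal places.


theta = tau / ((rho_s - rho_w) * g * d)
rho_s - rho_w = 2678 - 1025 = 1653
Denominator = 1653 * 9.81 * 0.0009 = 14.594337
theta = 4.01 / 14.594337
theta = 0.2748

0.2748


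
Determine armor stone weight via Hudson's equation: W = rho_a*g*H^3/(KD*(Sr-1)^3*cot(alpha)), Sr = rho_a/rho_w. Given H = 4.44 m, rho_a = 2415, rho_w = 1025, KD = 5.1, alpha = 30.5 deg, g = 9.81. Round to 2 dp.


Sr = rho_a / rho_w = 2415 / 1025 = 2.356098
(Sr - 1) = 1.356098
(Sr - 1)^3 = 2.493864
cot(30.5) = 1 / tan(30.5) = 1 / 0.589045 = 1.697663
Numerator = 2415 * 9.81 * 4.44^3 = 2073648.0746
Denominator = 5.1 * 2.493864 * 1.697663 = 21.592081
W = 2073648.0746 / 21.592081
W = 96037.44 N

96037.44


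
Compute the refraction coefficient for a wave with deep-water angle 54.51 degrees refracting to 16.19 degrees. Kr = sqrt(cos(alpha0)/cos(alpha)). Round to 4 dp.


Kr = sqrt(cos(alpha0) / cos(alpha))
cos(54.51) = 0.580561
cos(16.19) = 0.960342
Kr = sqrt(0.580561 / 0.960342)
Kr = sqrt(0.604535)
Kr = 0.7775

0.7775


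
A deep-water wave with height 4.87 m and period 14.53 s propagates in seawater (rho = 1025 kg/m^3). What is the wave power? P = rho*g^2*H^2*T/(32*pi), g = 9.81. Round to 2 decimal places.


P = rho * g^2 * H^2 * T / (32 * pi)
P = 1025 * 9.81^2 * 4.87^2 * 14.53 / (32 * pi)
P = 1025 * 96.2361 * 23.7169 * 14.53 / 100.53096
P = 338131.45 W/m

338131.45


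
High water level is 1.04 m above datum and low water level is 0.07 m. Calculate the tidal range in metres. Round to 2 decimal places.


Tidal range = High water - Low water
Tidal range = 1.04 - (0.07)
Tidal range = 0.97 m

0.97


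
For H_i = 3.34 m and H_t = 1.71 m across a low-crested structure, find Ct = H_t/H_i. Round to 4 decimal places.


Ct = H_t / H_i
Ct = 1.71 / 3.34
Ct = 0.5120

0.5120


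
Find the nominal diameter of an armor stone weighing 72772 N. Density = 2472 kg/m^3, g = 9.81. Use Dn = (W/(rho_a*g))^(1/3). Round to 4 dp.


V = W / (rho_a * g)
V = 72772 / (2472 * 9.81)
V = 72772 / 24250.32
V = 3.000868 m^3
Dn = V^(1/3) = 3.000868^(1/3)
Dn = 1.4424 m

1.4424


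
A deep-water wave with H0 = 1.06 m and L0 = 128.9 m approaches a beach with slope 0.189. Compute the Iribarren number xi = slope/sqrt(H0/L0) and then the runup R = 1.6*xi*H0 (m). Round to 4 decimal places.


xi = slope / sqrt(H0/L0)
H0/L0 = 1.06/128.9 = 0.008223
sqrt(0.008223) = 0.090683
xi = 0.189 / 0.090683 = 2.084181
R = 1.6 * xi * H0 = 1.6 * 2.084181 * 1.06
R = 3.5348 m

3.5348


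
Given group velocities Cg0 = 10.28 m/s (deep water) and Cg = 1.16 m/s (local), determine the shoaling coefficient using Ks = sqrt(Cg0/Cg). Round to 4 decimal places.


Ks = sqrt(Cg0 / Cg)
Ks = sqrt(10.28 / 1.16)
Ks = sqrt(8.8621)
Ks = 2.9769

2.9769


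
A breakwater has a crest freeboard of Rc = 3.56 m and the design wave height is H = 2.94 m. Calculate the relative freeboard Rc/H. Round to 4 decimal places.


Relative freeboard = Rc / H
= 3.56 / 2.94
= 1.2109

1.2109


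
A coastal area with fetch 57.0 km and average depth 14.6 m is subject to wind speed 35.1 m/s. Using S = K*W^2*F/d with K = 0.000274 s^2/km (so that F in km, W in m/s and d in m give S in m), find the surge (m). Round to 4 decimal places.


S = K * W^2 * F / d
W^2 = 35.1^2 = 1232.01
S = 0.000274 * 1232.01 * 57.0 / 14.6
Numerator = 0.000274 * 1232.01 * 57.0 = 19.241532
S = 19.241532 / 14.6 = 1.3179 m

1.3179


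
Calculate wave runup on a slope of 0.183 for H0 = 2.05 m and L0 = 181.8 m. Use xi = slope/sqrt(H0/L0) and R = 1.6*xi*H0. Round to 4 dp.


xi = slope / sqrt(H0/L0)
H0/L0 = 2.05/181.8 = 0.011276
sqrt(0.011276) = 0.106189
xi = 0.183 / 0.106189 = 1.723341
R = 1.6 * xi * H0 = 1.6 * 1.723341 * 2.05
R = 5.6526 m

5.6526


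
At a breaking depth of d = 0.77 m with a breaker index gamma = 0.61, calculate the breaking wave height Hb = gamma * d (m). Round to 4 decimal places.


Hb = gamma * d
Hb = 0.61 * 0.77
Hb = 0.4697 m

0.4697


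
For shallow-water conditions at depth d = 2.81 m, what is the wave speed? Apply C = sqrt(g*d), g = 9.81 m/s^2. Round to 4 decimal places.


Using the shallow-water approximation:
C = sqrt(g * d) = sqrt(9.81 * 2.81)
C = sqrt(27.5661)
C = 5.2503 m/s

5.2503


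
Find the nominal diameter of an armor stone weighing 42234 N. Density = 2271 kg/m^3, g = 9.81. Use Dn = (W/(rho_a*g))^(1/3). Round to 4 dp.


V = W / (rho_a * g)
V = 42234 / (2271 * 9.81)
V = 42234 / 22278.51
V = 1.895728 m^3
Dn = V^(1/3) = 1.895728^(1/3)
Dn = 1.2376 m

1.2376


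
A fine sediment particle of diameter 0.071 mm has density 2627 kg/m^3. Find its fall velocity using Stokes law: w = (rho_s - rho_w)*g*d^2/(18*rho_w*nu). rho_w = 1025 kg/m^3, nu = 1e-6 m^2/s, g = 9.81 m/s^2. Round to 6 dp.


w = (rho_s - rho_w) * g * d^2 / (18 * rho_w * nu)
d = 0.071 mm = 0.000071 m
rho_s - rho_w = 2627 - 1025 = 1602
Numerator = 1602 * 9.81 * (0.000071)^2 = 0.000079222440
Denominator = 18 * 1025 * 1e-6 = 0.018450
w = 0.004294 m/s

0.004294


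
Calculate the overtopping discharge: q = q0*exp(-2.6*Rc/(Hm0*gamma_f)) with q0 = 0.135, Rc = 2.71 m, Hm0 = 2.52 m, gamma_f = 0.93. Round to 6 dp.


q = q0 * exp(-2.6 * Rc / (Hm0 * gamma_f))
Exponent = -2.6 * 2.71 / (2.52 * 0.93)
= -2.6 * 2.71 / 2.3436
= -3.006486
exp(-3.006486) = 0.049465
q = 0.135 * 0.049465
q = 0.006678 m^3/s/m

0.006678


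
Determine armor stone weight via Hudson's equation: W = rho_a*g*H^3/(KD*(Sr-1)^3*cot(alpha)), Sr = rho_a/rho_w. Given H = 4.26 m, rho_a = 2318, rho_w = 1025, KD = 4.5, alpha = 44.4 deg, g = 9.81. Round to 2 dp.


Sr = rho_a / rho_w = 2318 / 1025 = 2.261463
(Sr - 1) = 1.261463
(Sr - 1)^3 = 2.007354
cot(44.4) = 1 / tan(44.4) = 1 / 0.979272 = 1.021166
Numerator = 2318 * 9.81 * 4.26^3 = 1757969.0966
Denominator = 4.5 * 2.007354 * 1.021166 = 9.224291
W = 1757969.0966 / 9.224291
W = 190580.40 N

190580.40


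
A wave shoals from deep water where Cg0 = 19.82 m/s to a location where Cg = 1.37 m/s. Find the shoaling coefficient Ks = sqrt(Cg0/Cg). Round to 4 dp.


Ks = sqrt(Cg0 / Cg)
Ks = sqrt(19.82 / 1.37)
Ks = sqrt(14.4672)
Ks = 3.8036

3.8036


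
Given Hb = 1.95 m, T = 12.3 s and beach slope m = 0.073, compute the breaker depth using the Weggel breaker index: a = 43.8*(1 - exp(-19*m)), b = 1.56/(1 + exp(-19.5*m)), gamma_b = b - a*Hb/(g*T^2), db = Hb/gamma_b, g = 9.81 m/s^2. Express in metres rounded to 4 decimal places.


a = 43.8 * (1 - exp(-19 * m))
exp(-19 * 0.073) = exp(-1.3870) = 0.249824
a = 43.8 * (1 - 0.249824) = 32.857724
b = 1.56 / (1 + exp(-19.5 * m))
exp(-19.5 * 0.073) = exp(-1.4235) = 0.240869
b = 1.56 / (1 + 0.240869) = 1.257183
Hb / (g * T^2) = 1.95 / (9.81 * 12.3^2) = 1.95 / 1484.1549 = 0.00131388
gamma_b = b - a * Hb/(g*T^2) = 1.257183 - 32.857724 * 0.00131388 = 1.214012
db = Hb / gamma_b = 1.95 / 1.214012
db = 1.6062 m

1.6062


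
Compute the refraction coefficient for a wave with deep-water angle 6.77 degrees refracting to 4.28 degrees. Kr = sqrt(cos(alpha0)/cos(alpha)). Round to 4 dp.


Kr = sqrt(cos(alpha0) / cos(alpha))
cos(6.77) = 0.993027
cos(4.28) = 0.997211
Kr = sqrt(0.993027 / 0.997211)
Kr = sqrt(0.995804)
Kr = 0.9979

0.9979


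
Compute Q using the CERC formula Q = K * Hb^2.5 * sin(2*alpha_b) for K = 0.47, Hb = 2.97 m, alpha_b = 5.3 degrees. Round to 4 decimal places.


Q = K * Hb^2.5 * sin(2 * alpha_b)
Hb^2.5 = 2.97^2.5 = 15.201664
sin(2 * 5.3) = sin(10.6) = 0.183951
Q = 0.47 * 15.201664 * 0.183951
Q = 1.3143 m^3/s

1.3143


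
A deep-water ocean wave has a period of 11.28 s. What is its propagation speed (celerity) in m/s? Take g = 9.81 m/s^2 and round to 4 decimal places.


We use the deep-water celerity formula:
C = g * T / (2 * pi)
C = 9.81 * 11.28 / (2 * 3.14159...)
C = 110.656800 / 6.283185
C = 17.6116 m/s

17.6116


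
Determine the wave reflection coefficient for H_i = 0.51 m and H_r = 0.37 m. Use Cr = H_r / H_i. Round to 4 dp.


Cr = H_r / H_i
Cr = 0.37 / 0.51
Cr = 0.7255

0.7255


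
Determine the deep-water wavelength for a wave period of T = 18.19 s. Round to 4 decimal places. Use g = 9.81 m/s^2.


L0 = g * T^2 / (2 * pi)
L0 = 9.81 * 18.19^2 / (2 * pi)
L0 = 9.81 * 330.8761 / 6.28319
L0 = 3245.8945 / 6.28319
L0 = 516.6002 m

516.6002


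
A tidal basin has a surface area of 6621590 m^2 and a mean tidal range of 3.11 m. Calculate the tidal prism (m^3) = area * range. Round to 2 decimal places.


Tidal prism = Area * Tidal range
P = 6621590 * 3.11
P = 20593144.90 m^3

20593144.90


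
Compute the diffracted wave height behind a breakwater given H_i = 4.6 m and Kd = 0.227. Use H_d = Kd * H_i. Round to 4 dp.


H_d = Kd * H_i
H_d = 0.227 * 4.6
H_d = 1.0442 m

1.0442


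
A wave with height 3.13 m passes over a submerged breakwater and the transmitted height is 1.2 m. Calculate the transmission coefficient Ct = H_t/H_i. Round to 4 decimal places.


Ct = H_t / H_i
Ct = 1.2 / 3.13
Ct = 0.3834

0.3834


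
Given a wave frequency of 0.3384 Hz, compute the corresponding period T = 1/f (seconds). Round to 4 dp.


T = 1 / f
T = 1 / 0.3384
T = 2.9551 s

2.9551


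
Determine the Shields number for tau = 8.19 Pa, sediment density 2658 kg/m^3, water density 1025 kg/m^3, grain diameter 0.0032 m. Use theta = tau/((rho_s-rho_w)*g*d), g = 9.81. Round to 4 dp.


theta = tau / ((rho_s - rho_w) * g * d)
rho_s - rho_w = 2658 - 1025 = 1633
Denominator = 1633 * 9.81 * 0.0032 = 51.263136
theta = 8.19 / 51.263136
theta = 0.1598

0.1598


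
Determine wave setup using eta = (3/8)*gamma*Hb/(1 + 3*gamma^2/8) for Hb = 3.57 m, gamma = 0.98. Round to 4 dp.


eta = (3/8) * gamma * Hb / (1 + 3*gamma^2/8)
Numerator = (3/8) * 0.98 * 3.57 = 1.311975
Denominator = 1 + 3*0.98^2/8 = 1 + 0.360150 = 1.360150
eta = 1.311975 / 1.360150
eta = 0.9646 m

0.9646


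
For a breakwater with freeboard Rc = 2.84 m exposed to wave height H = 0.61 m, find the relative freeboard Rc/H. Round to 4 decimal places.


Relative freeboard = Rc / H
= 2.84 / 0.61
= 4.6557

4.6557


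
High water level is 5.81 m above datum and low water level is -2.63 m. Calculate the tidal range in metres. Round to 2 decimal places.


Tidal range = High water - Low water
Tidal range = 5.81 - (-2.63)
Tidal range = 8.44 m

8.44


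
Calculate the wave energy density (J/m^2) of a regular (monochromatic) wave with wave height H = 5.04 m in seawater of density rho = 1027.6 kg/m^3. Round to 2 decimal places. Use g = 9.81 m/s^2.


E = (1/8) * rho * g * H^2
E = (1/8) * 1027.6 * 9.81 * 5.04^2
E = 0.125 * 1027.6 * 9.81 * 25.4016
E = 32008.42 J/m^2

32008.42


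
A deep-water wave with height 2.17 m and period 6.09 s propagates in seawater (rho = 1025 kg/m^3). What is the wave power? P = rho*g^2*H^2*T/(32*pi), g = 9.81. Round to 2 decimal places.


P = rho * g^2 * H^2 * T / (32 * pi)
P = 1025 * 9.81^2 * 2.17^2 * 6.09 / (32 * pi)
P = 1025 * 96.2361 * 4.7089 * 6.09 / 100.53096
P = 28138.36 W/m

28138.36


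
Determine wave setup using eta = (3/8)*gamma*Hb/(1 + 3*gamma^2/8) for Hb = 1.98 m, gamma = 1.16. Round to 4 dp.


eta = (3/8) * gamma * Hb / (1 + 3*gamma^2/8)
Numerator = (3/8) * 1.16 * 1.98 = 0.861300
Denominator = 1 + 3*1.16^2/8 = 1 + 0.504600 = 1.504600
eta = 0.861300 / 1.504600
eta = 0.5724 m

0.5724


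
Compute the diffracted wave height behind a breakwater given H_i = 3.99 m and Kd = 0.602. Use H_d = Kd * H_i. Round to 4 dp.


H_d = Kd * H_i
H_d = 0.602 * 3.99
H_d = 2.4020 m

2.4020


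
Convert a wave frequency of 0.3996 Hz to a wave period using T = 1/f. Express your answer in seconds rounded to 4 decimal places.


T = 1 / f
T = 1 / 0.3996
T = 2.5025 s

2.5025


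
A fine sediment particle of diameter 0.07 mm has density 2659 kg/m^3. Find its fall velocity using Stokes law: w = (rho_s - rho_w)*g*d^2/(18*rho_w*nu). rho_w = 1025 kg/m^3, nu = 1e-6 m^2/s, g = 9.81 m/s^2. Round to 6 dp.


w = (rho_s - rho_w) * g * d^2 / (18 * rho_w * nu)
d = 0.07 mm = 0.000070 m
rho_s - rho_w = 2659 - 1025 = 1634
Numerator = 1634 * 9.81 * (0.000070)^2 = 0.000078544746
Denominator = 18 * 1025 * 1e-6 = 0.018450
w = 0.004257 m/s

0.004257


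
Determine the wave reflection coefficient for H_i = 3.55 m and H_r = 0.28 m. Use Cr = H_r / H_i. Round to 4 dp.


Cr = H_r / H_i
Cr = 0.28 / 3.55
Cr = 0.0789

0.0789


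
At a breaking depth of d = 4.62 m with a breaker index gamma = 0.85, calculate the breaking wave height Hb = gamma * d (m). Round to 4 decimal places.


Hb = gamma * d
Hb = 0.85 * 4.62
Hb = 3.9270 m

3.9270


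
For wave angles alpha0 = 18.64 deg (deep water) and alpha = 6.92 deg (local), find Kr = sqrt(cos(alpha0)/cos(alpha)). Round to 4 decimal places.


Kr = sqrt(cos(alpha0) / cos(alpha))
cos(18.64) = 0.947546
cos(6.92) = 0.992715
Kr = sqrt(0.947546 / 0.992715)
Kr = sqrt(0.954499)
Kr = 0.9770

0.9770


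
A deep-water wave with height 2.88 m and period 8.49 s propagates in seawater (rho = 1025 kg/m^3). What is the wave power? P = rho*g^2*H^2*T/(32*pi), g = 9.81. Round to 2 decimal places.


P = rho * g^2 * H^2 * T / (32 * pi)
P = 1025 * 9.81^2 * 2.88^2 * 8.49 / (32 * pi)
P = 1025 * 96.2361 * 8.2944 * 8.49 / 100.53096
P = 69096.28 W/m

69096.28


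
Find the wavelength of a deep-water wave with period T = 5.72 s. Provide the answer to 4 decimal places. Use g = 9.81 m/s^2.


L0 = g * T^2 / (2 * pi)
L0 = 9.81 * 5.72^2 / (2 * pi)
L0 = 9.81 * 32.7184 / 6.28319
L0 = 320.9675 / 6.28319
L0 = 51.0836 m

51.0836


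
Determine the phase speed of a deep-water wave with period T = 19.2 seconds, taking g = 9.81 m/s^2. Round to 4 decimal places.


We use the deep-water celerity formula:
C = g * T / (2 * pi)
C = 9.81 * 19.2 / (2 * 3.14159...)
C = 188.352000 / 6.283185
C = 29.9772 m/s

29.9772


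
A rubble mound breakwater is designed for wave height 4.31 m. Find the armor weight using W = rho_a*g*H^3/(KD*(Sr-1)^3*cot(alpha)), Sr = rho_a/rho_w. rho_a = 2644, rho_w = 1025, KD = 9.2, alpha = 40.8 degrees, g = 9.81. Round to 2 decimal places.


Sr = rho_a / rho_w = 2644 / 1025 = 2.579512
(Sr - 1) = 1.579512
(Sr - 1)^3 = 3.940660
cot(40.8) = 1 / tan(40.8) = 1 / 0.863177 = 1.158511
Numerator = 2644 * 9.81 * 4.31^3 = 2076645.0379
Denominator = 9.2 * 3.940660 * 1.158511 = 42.000745
W = 2076645.0379 / 42.000745
W = 49443.05 N

49443.05


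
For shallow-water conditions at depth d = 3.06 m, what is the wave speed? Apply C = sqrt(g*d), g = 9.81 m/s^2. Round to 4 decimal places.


Using the shallow-water approximation:
C = sqrt(g * d) = sqrt(9.81 * 3.06)
C = sqrt(30.0186)
C = 5.4789 m/s

5.4789


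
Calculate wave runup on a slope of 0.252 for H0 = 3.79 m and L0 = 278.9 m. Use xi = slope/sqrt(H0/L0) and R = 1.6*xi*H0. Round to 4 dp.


xi = slope / sqrt(H0/L0)
H0/L0 = 3.79/278.9 = 0.013589
sqrt(0.013589) = 0.116572
xi = 0.252 / 0.116572 = 2.161749
R = 1.6 * xi * H0 = 1.6 * 2.161749 * 3.79
R = 13.1088 m

13.1088


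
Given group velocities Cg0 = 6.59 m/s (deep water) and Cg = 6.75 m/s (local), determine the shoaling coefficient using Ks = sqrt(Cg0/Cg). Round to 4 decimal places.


Ks = sqrt(Cg0 / Cg)
Ks = sqrt(6.59 / 6.75)
Ks = sqrt(0.9763)
Ks = 0.9881

0.9881


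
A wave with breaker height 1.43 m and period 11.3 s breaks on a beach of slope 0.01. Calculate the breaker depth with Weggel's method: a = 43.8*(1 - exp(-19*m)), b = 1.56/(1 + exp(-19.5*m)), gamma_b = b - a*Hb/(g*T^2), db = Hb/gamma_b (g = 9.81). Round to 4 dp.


a = 43.8 * (1 - exp(-19 * m))
exp(-19 * 0.01) = exp(-0.1900) = 0.826959
a = 43.8 * (1 - 0.826959) = 7.579190
b = 1.56 / (1 + exp(-19.5 * m))
exp(-19.5 * 0.01) = exp(-0.1950) = 0.822835
b = 1.56 / (1 + 0.822835) = 0.855810
Hb / (g * T^2) = 1.43 / (9.81 * 11.3^2) = 1.43 / 1252.6389 = 0.00114159
gamma_b = b - a * Hb/(g*T^2) = 0.855810 - 7.579190 * 0.00114159 = 0.847158
db = Hb / gamma_b = 1.43 / 0.847158
db = 1.6880 m

1.6880


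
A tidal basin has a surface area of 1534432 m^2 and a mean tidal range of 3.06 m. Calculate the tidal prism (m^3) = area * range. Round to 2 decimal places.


Tidal prism = Area * Tidal range
P = 1534432 * 3.06
P = 4695361.92 m^3

4695361.92


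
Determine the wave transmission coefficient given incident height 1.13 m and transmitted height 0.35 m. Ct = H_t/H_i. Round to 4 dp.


Ct = H_t / H_i
Ct = 0.35 / 1.13
Ct = 0.3097

0.3097


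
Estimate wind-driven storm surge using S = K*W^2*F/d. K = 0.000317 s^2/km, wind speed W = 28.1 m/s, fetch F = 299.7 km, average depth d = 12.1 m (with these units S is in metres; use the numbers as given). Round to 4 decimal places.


S = K * W^2 * F / d
W^2 = 28.1^2 = 789.61
S = 0.000317 * 789.61 * 299.7 / 12.1
Numerator = 0.000317 * 789.61 * 299.7 = 75.016819
S = 75.016819 / 12.1 = 6.1997 m

6.1997


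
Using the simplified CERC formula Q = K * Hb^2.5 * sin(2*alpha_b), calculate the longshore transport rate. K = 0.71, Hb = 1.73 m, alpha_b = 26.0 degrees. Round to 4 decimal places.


Q = K * Hb^2.5 * sin(2 * alpha_b)
Hb^2.5 = 1.73^2.5 = 3.936545
sin(2 * 26.0) = sin(52.0) = 0.788011
Q = 0.71 * 3.936545 * 0.788011
Q = 2.2024 m^3/s

2.2024


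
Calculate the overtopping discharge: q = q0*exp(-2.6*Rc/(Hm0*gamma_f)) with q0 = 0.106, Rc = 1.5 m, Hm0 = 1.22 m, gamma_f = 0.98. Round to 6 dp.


q = q0 * exp(-2.6 * Rc / (Hm0 * gamma_f))
Exponent = -2.6 * 1.5 / (1.22 * 0.98)
= -2.6 * 1.5 / 1.1956
= -3.261961
exp(-3.261961) = 0.038313
q = 0.106 * 0.038313
q = 0.004061 m^3/s/m

0.004061


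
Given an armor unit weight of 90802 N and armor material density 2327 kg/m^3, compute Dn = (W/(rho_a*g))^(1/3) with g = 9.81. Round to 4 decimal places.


V = W / (rho_a * g)
V = 90802 / (2327 * 9.81)
V = 90802 / 22827.87
V = 3.977682 m^3
Dn = V^(1/3) = 3.977682^(1/3)
Dn = 1.5844 m

1.5844


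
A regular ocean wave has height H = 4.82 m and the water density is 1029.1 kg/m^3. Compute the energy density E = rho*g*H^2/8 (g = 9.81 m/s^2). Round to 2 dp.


E = (1/8) * rho * g * H^2
E = (1/8) * 1029.1 * 9.81 * 4.82^2
E = 0.125 * 1029.1 * 9.81 * 23.2324
E = 29317.75 J/m^2

29317.75


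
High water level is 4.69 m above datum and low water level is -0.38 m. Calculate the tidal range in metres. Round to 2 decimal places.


Tidal range = High water - Low water
Tidal range = 4.69 - (-0.38)
Tidal range = 5.07 m

5.07


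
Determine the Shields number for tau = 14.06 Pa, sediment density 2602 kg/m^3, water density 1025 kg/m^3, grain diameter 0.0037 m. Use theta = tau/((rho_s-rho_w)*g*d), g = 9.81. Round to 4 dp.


theta = tau / ((rho_s - rho_w) * g * d)
rho_s - rho_w = 2602 - 1025 = 1577
Denominator = 1577 * 9.81 * 0.0037 = 57.240369
theta = 14.06 / 57.240369
theta = 0.2456

0.2456


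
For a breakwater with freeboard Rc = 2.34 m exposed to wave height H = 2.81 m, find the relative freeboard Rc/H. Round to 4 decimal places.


Relative freeboard = Rc / H
= 2.34 / 2.81
= 0.8327

0.8327


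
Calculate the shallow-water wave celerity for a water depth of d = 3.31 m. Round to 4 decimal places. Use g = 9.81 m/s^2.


Using the shallow-water approximation:
C = sqrt(g * d) = sqrt(9.81 * 3.31)
C = sqrt(32.4711)
C = 5.6983 m/s

5.6983


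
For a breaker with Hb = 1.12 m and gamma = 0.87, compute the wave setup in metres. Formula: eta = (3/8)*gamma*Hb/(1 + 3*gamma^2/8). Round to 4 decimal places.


eta = (3/8) * gamma * Hb / (1 + 3*gamma^2/8)
Numerator = (3/8) * 0.87 * 1.12 = 0.365400
Denominator = 1 + 3*0.87^2/8 = 1 + 0.283838 = 1.283838
eta = 0.365400 / 1.283838
eta = 0.2846 m

0.2846


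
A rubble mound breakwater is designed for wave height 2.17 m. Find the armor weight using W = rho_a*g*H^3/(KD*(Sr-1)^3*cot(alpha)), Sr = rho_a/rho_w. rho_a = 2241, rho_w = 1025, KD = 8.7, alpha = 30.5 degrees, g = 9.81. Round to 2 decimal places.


Sr = rho_a / rho_w = 2241 / 1025 = 2.186341
(Sr - 1) = 1.186341
(Sr - 1)^3 = 1.669664
cot(30.5) = 1 / tan(30.5) = 1 / 0.589045 = 1.697663
Numerator = 2241 * 9.81 * 2.17^3 = 224641.5388
Denominator = 8.7 * 1.669664 * 1.697663 = 24.660387
W = 224641.5388 / 24.660387
W = 9109.41 N

9109.41


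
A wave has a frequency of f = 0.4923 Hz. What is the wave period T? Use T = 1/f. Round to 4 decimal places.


T = 1 / f
T = 1 / 0.4923
T = 2.0313 s

2.0313


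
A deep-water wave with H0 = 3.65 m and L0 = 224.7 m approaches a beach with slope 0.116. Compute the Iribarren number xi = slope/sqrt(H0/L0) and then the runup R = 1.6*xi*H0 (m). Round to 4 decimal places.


xi = slope / sqrt(H0/L0)
H0/L0 = 3.65/224.7 = 0.016244
sqrt(0.016244) = 0.127451
xi = 0.116 / 0.127451 = 0.910150
R = 1.6 * xi * H0 = 1.6 * 0.910150 * 3.65
R = 5.3153 m

5.3153


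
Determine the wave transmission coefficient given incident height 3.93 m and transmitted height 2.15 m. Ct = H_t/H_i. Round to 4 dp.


Ct = H_t / H_i
Ct = 2.15 / 3.93
Ct = 0.5471

0.5471


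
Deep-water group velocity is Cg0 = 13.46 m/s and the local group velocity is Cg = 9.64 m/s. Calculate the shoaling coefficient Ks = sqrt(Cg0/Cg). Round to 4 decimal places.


Ks = sqrt(Cg0 / Cg)
Ks = sqrt(13.46 / 9.64)
Ks = sqrt(1.3963)
Ks = 1.1816

1.1816


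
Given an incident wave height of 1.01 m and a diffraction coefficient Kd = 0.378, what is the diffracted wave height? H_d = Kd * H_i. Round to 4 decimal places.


H_d = Kd * H_i
H_d = 0.378 * 1.01
H_d = 0.3818 m

0.3818


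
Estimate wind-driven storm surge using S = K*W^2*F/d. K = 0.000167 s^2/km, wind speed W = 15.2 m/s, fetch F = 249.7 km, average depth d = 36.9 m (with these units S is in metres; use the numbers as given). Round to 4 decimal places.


S = K * W^2 * F / d
W^2 = 15.2^2 = 231.04
S = 0.000167 * 231.04 * 249.7 / 36.9
Numerator = 0.000167 * 231.04 * 249.7 = 9.634345
S = 9.634345 / 36.9 = 0.2611 m

0.2611


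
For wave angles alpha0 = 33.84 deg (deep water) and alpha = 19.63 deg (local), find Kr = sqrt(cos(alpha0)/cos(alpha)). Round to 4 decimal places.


Kr = sqrt(cos(alpha0) / cos(alpha))
cos(33.84) = 0.830596
cos(19.63) = 0.941882
Kr = sqrt(0.830596 / 0.941882)
Kr = sqrt(0.881847)
Kr = 0.9391

0.9391


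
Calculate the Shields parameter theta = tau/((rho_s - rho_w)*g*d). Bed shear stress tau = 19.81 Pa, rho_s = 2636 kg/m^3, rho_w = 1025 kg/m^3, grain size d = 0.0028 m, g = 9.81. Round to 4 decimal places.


theta = tau / ((rho_s - rho_w) * g * d)
rho_s - rho_w = 2636 - 1025 = 1611
Denominator = 1611 * 9.81 * 0.0028 = 44.250948
theta = 19.81 / 44.250948
theta = 0.4477

0.4477


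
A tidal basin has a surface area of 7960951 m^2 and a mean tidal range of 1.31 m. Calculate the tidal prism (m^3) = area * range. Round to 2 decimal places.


Tidal prism = Area * Tidal range
P = 7960951 * 1.31
P = 10428845.81 m^3

10428845.81


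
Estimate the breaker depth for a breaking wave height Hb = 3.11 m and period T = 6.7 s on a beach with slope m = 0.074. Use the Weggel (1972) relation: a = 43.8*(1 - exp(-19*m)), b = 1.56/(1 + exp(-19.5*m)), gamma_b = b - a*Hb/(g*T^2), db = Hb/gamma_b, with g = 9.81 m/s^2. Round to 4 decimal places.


a = 43.8 * (1 - exp(-19 * m))
exp(-19 * 0.074) = exp(-1.4060) = 0.245122
a = 43.8 * (1 - 0.245122) = 33.063665
b = 1.56 / (1 + exp(-19.5 * m))
exp(-19.5 * 0.074) = exp(-1.4430) = 0.236218
b = 1.56 / (1 + 0.236218) = 1.261913
Hb / (g * T^2) = 3.11 / (9.81 * 6.7^2) = 3.11 / 440.3709 = 0.00706223
gamma_b = b - a * Hb/(g*T^2) = 1.261913 - 33.063665 * 0.00706223 = 1.028410
db = Hb / gamma_b = 3.11 / 1.028410
db = 3.0241 m

3.0241


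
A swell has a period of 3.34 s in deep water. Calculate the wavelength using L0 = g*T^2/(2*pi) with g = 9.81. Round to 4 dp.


L0 = g * T^2 / (2 * pi)
L0 = 9.81 * 3.34^2 / (2 * pi)
L0 = 9.81 * 11.1556 / 6.28319
L0 = 109.4364 / 6.28319
L0 = 17.4173 m

17.4173


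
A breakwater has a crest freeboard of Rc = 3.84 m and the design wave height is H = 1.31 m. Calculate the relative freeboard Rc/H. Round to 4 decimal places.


Relative freeboard = Rc / H
= 3.84 / 1.31
= 2.9313

2.9313


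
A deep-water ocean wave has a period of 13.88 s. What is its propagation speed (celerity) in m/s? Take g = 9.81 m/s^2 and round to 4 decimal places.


We use the deep-water celerity formula:
C = g * T / (2 * pi)
C = 9.81 * 13.88 / (2 * 3.14159...)
C = 136.162800 / 6.283185
C = 21.6710 m/s

21.6710


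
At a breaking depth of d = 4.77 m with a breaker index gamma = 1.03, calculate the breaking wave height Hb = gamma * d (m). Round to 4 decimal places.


Hb = gamma * d
Hb = 1.03 * 4.77
Hb = 4.9131 m

4.9131


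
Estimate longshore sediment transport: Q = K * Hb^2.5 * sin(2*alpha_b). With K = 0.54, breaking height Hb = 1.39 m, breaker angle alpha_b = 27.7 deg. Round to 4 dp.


Q = K * Hb^2.5 * sin(2 * alpha_b)
Hb^2.5 = 1.39^2.5 = 2.277912
sin(2 * 27.7) = sin(55.4) = 0.823136
Q = 0.54 * 2.277912 * 0.823136
Q = 1.0125 m^3/s

1.0125


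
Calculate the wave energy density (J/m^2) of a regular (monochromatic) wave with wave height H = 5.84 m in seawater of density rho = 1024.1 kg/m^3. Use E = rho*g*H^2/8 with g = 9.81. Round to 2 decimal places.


E = (1/8) * rho * g * H^2
E = (1/8) * 1024.1 * 9.81 * 5.84^2
E = 0.125 * 1024.1 * 9.81 * 34.1056
E = 42829.90 J/m^2

42829.90


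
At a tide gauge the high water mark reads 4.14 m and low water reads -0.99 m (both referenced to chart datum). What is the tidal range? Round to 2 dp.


Tidal range = High water - Low water
Tidal range = 4.14 - (-0.99)
Tidal range = 5.13 m

5.13


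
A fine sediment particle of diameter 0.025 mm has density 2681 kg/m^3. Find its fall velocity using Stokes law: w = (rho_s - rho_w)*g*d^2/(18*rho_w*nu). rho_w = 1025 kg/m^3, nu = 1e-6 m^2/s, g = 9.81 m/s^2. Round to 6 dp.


w = (rho_s - rho_w) * g * d^2 / (18 * rho_w * nu)
d = 0.025 mm = 0.000025 m
rho_s - rho_w = 2681 - 1025 = 1656
Numerator = 1656 * 9.81 * (0.000025)^2 = 0.000010153350
Denominator = 18 * 1025 * 1e-6 = 0.018450
w = 0.000550 m/s

0.000550


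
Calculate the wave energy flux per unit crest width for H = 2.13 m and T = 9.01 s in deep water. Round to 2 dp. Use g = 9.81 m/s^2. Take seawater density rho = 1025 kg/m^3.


P = rho * g^2 * H^2 * T / (32 * pi)
P = 1025 * 9.81^2 * 2.13^2 * 9.01 / (32 * pi)
P = 1025 * 96.2361 * 4.5369 * 9.01 / 100.53096
P = 40109.39 W/m

40109.39


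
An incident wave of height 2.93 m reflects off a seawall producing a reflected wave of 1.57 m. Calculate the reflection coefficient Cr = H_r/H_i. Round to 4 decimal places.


Cr = H_r / H_i
Cr = 1.57 / 2.93
Cr = 0.5358

0.5358


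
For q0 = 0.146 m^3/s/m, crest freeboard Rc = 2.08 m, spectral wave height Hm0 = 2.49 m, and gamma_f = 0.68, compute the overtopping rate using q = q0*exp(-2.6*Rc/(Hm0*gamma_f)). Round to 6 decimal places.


q = q0 * exp(-2.6 * Rc / (Hm0 * gamma_f))
Exponent = -2.6 * 2.08 / (2.49 * 0.68)
= -2.6 * 2.08 / 1.6932
= -3.193952
exp(-3.193952) = 0.041009
q = 0.146 * 0.041009
q = 0.005987 m^3/s/m

0.005987


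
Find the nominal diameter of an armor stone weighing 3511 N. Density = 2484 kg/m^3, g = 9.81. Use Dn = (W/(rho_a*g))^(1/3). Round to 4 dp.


V = W / (rho_a * g)
V = 3511 / (2484 * 9.81)
V = 3511 / 24368.04
V = 0.144082 m^3
Dn = V^(1/3) = 0.144082^(1/3)
Dn = 0.5242 m

0.5242


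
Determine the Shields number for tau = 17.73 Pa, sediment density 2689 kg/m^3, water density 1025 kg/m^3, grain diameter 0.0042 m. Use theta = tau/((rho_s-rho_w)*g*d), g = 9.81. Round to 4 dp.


theta = tau / ((rho_s - rho_w) * g * d)
rho_s - rho_w = 2689 - 1025 = 1664
Denominator = 1664 * 9.81 * 0.0042 = 68.560128
theta = 17.73 / 68.560128
theta = 0.2586

0.2586


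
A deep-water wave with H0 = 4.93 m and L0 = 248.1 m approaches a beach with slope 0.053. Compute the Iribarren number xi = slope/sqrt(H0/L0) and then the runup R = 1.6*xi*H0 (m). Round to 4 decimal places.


xi = slope / sqrt(H0/L0)
H0/L0 = 4.93/248.1 = 0.019871
sqrt(0.019871) = 0.140965
xi = 0.053 / 0.140965 = 0.375981
R = 1.6 * xi * H0 = 1.6 * 0.375981 * 4.93
R = 2.9657 m

2.9657


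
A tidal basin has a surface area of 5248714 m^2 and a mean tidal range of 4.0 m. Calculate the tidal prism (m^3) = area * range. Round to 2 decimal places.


Tidal prism = Area * Tidal range
P = 5248714 * 4.0
P = 20994856.00 m^3

20994856.00


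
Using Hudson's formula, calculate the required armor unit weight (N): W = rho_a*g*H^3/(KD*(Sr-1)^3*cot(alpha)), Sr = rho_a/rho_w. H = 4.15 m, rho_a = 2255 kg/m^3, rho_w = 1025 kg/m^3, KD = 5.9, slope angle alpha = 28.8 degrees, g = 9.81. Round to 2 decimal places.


Sr = rho_a / rho_w = 2255 / 1025 = 2.200000
(Sr - 1) = 1.200000
(Sr - 1)^3 = 1.728000
cot(28.8) = 1 / tan(28.8) = 1 / 0.549755 = 1.818993
Numerator = 2255 * 9.81 * 4.15^3 = 1581101.8387
Denominator = 5.9 * 1.728000 * 1.818993 = 18.545000
W = 1581101.8387 / 18.545000
W = 85257.58 N

85257.58


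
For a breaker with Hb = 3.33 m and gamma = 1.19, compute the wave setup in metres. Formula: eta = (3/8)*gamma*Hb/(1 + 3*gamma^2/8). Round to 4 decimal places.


eta = (3/8) * gamma * Hb / (1 + 3*gamma^2/8)
Numerator = (3/8) * 1.19 * 3.33 = 1.486012
Denominator = 1 + 3*1.19^2/8 = 1 + 0.531038 = 1.531038
eta = 1.486012 / 1.531038
eta = 0.9706 m

0.9706


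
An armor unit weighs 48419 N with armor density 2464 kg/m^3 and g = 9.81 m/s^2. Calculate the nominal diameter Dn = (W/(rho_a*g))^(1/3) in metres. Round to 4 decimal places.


V = W / (rho_a * g)
V = 48419 / (2464 * 9.81)
V = 48419 / 24171.84
V = 2.003116 m^3
Dn = V^(1/3) = 2.003116^(1/3)
Dn = 1.2606 m

1.2606


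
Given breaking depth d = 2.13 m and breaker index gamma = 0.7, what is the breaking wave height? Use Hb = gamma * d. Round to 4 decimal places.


Hb = gamma * d
Hb = 0.7 * 2.13
Hb = 1.4910 m

1.4910


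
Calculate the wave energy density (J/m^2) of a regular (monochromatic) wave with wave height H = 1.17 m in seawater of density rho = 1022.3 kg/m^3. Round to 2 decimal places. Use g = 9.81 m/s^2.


E = (1/8) * rho * g * H^2
E = (1/8) * 1022.3 * 9.81 * 1.17^2
E = 0.125 * 1022.3 * 9.81 * 1.3689
E = 1716.05 J/m^2

1716.05


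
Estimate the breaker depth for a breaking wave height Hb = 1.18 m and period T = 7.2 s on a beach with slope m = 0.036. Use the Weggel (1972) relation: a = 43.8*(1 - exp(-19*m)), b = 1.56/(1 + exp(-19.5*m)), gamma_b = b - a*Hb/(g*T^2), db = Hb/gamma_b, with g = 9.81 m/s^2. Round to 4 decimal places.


a = 43.8 * (1 - exp(-19 * m))
exp(-19 * 0.036) = exp(-0.6840) = 0.504595
a = 43.8 * (1 - 0.504595) = 21.698758
b = 1.56 / (1 + exp(-19.5 * m))
exp(-19.5 * 0.036) = exp(-0.7020) = 0.495593
b = 1.56 / (1 + 0.495593) = 1.043064
Hb / (g * T^2) = 1.18 / (9.81 * 7.2^2) = 1.18 / 508.5504 = 0.00232032
gamma_b = b - a * Hb/(g*T^2) = 1.043064 - 21.698758 * 0.00232032 = 0.992716
db = Hb / gamma_b = 1.18 / 0.992716
db = 1.1887 m

1.1887


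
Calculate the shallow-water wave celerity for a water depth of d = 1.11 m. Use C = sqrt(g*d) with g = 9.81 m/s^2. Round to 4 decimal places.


Using the shallow-water approximation:
C = sqrt(g * d) = sqrt(9.81 * 1.11)
C = sqrt(10.8891)
C = 3.2999 m/s

3.2999


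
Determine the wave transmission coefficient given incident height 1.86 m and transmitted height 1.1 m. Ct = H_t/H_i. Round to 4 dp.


Ct = H_t / H_i
Ct = 1.1 / 1.86
Ct = 0.5914

0.5914


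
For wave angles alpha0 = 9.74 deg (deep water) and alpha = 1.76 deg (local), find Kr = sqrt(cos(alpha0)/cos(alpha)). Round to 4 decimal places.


Kr = sqrt(cos(alpha0) / cos(alpha))
cos(9.74) = 0.985586
cos(1.76) = 0.999528
Kr = sqrt(0.985586 / 0.999528)
Kr = sqrt(0.986051)
Kr = 0.9930

0.9930


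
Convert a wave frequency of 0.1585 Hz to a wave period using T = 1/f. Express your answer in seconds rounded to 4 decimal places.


T = 1 / f
T = 1 / 0.1585
T = 6.3091 s

6.3091


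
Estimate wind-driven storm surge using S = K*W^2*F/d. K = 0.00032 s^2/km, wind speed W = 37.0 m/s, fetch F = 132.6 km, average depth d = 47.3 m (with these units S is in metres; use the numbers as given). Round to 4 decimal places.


S = K * W^2 * F / d
W^2 = 37.0^2 = 1369.00
S = 0.00032 * 1369.00 * 132.6 / 47.3
Numerator = 0.00032 * 1369.00 * 132.6 = 58.089408
S = 58.089408 / 47.3 = 1.2281 m

1.2281


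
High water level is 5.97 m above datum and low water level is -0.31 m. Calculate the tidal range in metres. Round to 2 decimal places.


Tidal range = High water - Low water
Tidal range = 5.97 - (-0.31)
Tidal range = 6.28 m

6.28


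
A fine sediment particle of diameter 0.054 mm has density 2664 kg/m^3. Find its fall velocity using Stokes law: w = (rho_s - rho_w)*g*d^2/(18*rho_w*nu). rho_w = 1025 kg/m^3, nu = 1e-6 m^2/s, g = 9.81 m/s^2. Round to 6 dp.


w = (rho_s - rho_w) * g * d^2 / (18 * rho_w * nu)
d = 0.054 mm = 0.000054 m
rho_s - rho_w = 2664 - 1025 = 1639
Numerator = 1639 * 9.81 * (0.000054)^2 = 0.000046885168
Denominator = 18 * 1025 * 1e-6 = 0.018450
w = 0.002541 m/s

0.002541


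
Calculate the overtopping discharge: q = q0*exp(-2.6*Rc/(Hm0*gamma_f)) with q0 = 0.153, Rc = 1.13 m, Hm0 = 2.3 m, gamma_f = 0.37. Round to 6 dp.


q = q0 * exp(-2.6 * Rc / (Hm0 * gamma_f))
Exponent = -2.6 * 1.13 / (2.3 * 0.37)
= -2.6 * 1.13 / 0.8510
= -3.452409
exp(-3.452409) = 0.031669
q = 0.153 * 0.031669
q = 0.004845 m^3/s/m

0.004845


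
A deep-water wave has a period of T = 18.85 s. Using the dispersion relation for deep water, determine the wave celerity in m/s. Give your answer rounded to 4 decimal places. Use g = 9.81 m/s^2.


We use the deep-water celerity formula:
C = g * T / (2 * pi)
C = 9.81 * 18.85 / (2 * 3.14159...)
C = 184.918500 / 6.283185
C = 29.4307 m/s

29.4307


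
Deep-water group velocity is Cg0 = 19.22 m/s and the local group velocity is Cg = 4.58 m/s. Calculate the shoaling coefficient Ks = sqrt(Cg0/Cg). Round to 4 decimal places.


Ks = sqrt(Cg0 / Cg)
Ks = sqrt(19.22 / 4.58)
Ks = sqrt(4.1965)
Ks = 2.0485

2.0485
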